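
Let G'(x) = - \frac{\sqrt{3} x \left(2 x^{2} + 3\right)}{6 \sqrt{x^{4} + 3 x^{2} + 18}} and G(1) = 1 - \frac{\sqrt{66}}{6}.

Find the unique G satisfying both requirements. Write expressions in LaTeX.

The substitution u = \frac{x^{4}}{3} + x^{2} + 6 works: G'(x) is exactly (dG/du)*(du/dx) for that inner function.
A general antiderivative is - \frac{\sqrt{\frac{x^{4}}{3} + x^{2} + 6}}{2} + C.
The condition gives C = 1 - \frac{\sqrt{66}}{6} - (- \frac{\sqrt{66}}{6}) = 1.
So G(x) = - \frac{\sqrt{3} \sqrt{x^{4} + 3 x^{2} + 18} - 6}{6}.
Check: d/dx[- \frac{\sqrt{3} \sqrt{x^{4} + 3 x^{2} + 18} - 6}{6}] = \frac{- 2 \sqrt{3} x^{3} - 3 \sqrt{3} x}{6 \sqrt{x^{4} + 3 x^{2} + 18}}, which equals G'(x).

G(x) = - \frac{\sqrt{3} \sqrt{x^{4} + 3 x^{2} + 18} - 6}{6}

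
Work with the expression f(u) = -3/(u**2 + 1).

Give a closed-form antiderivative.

An antiderivative is F(u) = -3*atan(u).

Check any antiderivative F(u) by computing F'(u) and comparing it with f(u).
Check: d/du[-3*atan(u)] = -3/(u**2 + 1) = f(u).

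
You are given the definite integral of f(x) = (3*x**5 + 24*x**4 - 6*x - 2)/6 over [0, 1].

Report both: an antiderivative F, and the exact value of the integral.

Antiderivative: F(x) = x**6/12 + 4*x**5/5 - x**2/2 - x/3; value = 1/20

Check any antiderivative F(x) by computing F'(x) and comparing it with f(x).
F(x) = x**6/12 + 4*x**5/5 - x**2/2 - x/3 is an antiderivative of f.
Check: d/dx[x**6/12 + 4*x**5/5 - x**2/2 - x/3] = x**5/2 + 4*x**4 - x - 1/3, which equals f(x).
F(1) = 1/20; F(0) = 0.
Integral = F(1) - F(0) = 1/20.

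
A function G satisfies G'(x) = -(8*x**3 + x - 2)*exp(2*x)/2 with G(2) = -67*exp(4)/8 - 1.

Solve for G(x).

Recognize the product-rule pattern: G'(x) = u'v + uv' with u = -2*x**3 + 3*x**2 - 13*x/4 + 17/8, v = exp(2*x), so integration by parts undoes it.
A general antiderivative is (-16*x**3 + 24*x**2 - 26*x + 17)*exp(2*x)/8 + C.
The condition gives C = -67*exp(4)/8 - 1 - (-67*exp(4)/8) = -1.
So G(x) = -(16*x**3*exp(2*x) - 24*x**2*exp(2*x) + 26*x*exp(2*x) - 17*exp(2*x) + 8)/8.
Check: d/dx[-(16*x**3*exp(2*x) - 24*x**2*exp(2*x) + 26*x*exp(2*x) - 17*exp(2*x) + 8)/8] = -4*x**3*exp(2*x) - x*exp(2*x)/2 + exp(2*x), which equals G'(x).

G(x) = -(16*x**3*exp(2*x) - 24*x**2*exp(2*x) + 26*x*exp(2*x) - 17*exp(2*x) + 8)/8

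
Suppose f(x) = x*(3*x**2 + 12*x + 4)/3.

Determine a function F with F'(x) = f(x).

An antiderivative is F(x) = x**2*(3*x**2 + 16*x + 8)/12.

An antiderivative F(x) passes only if d/dx[F] lands on f(x) exactly.
Check: d/dx[x**2*(3*x**2 + 16*x + 8)/12] = x**3 + 4*x**2 + 4*x/3, which equals f(x).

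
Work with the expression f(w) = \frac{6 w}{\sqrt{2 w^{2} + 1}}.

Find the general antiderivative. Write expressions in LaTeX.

The substitution u = 2 w^{2} + 1 works: f is exactly (dF/du)*(du/dw) for that inner function.
Check: d/dw[3 \sqrt{2 w^{2} + 1}] = \frac{6 w}{\sqrt{2 w^{2} + 1}} = f(w).

F(w) = 3 \sqrt{2 w^{2} + 1} + C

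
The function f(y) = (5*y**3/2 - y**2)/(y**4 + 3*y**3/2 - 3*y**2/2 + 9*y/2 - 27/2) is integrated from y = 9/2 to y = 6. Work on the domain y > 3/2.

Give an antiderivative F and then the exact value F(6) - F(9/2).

Factor the denominator ((y + 3)*(2*y - 3)*(y**2 + 3)) and decompose: f = (23*y - 25)/(28*(y**2 + 3)) + 11/(21*(2*y - 3)) + 17/(12*(y + 3)); each piece integrates to a log, atan, or power term.
F(y) = 11*log(y - 3/2)/42 + 17*log(y + 3)/12 + 23*log(y**2 + 3)/56 - 25*sqrt(3)*atan(sqrt(3)*y/3)/84 is an antiderivative of f.
Check: d/dy[11*log(y - 3/2)/42 + 17*log(y + 3)/12 + 23*log(y**2 + 3)/56 - 25*sqrt(3)*atan(sqrt(3)*y/3)/84] = (5*y**3 - 2*y**2)/(2*y**4 + 3*y**3 - 3*y**2 + 9*y - 27), which equals f(y).
F(6) = -25*sqrt(3)*atan(2*sqrt(3))/84 + 11*log(9/2)/42 + 23*log(39)/56 + 17*log(9)/12; F(9/2) = -25*sqrt(3)*atan(3*sqrt(3)/2)/84 + 11*log(3)/42 + 23*log(93/4)/56 + 17*log(15/2)/12.
Integral = F(6) - F(9/2) = -17*log(15/2)/12 - 23*log(93/4)/56 - 25*sqrt(3)*atan(2*sqrt(3))/84 - 11*log(3)/42 + 11*log(9/2)/42 + 25*sqrt(3)*atan(3*sqrt(3)/2)/84 + 23*log(39)/56 + 17*log(9)/12.

Antiderivative: F(y) = 11*log(y - 3/2)/42 + 17*log(y + 3)/12 + 23*log(y**2 + 3)/56 - 25*sqrt(3)*atan(sqrt(3)*y/3)/84; value = -17*log(15/2)/12 - 23*log(93/4)/56 - 25*sqrt(3)*atan(2*sqrt(3))/84 - 11*log(3)/42 + 11*log(9/2)/42 + 25*sqrt(3)*atan(3*sqrt(3)/2)/84 + 23*log(39)/56 + 17*log(9)/12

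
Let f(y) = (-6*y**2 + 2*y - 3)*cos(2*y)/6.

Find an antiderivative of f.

Check any antiderivative F(y) by computing F'(y) and comparing it with f(y).
Check: d/dy[-y**2*sin(2*y)/2 + y*sin(2*y)/6 - y*cos(2*y)/2 + cos(2*y)/12] = -y**2*cos(2*y) + y*cos(2*y)/3 - cos(2*y)/2, which equals f(y).

An antiderivative is F(y) = -y**2*sin(2*y)/2 + y*sin(2*y)/6 - y*cos(2*y)/2 + cos(2*y)/12.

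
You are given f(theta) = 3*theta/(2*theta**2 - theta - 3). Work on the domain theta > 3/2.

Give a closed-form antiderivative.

An antiderivative is F(theta) = 3*(3*log(theta - 3/2) + 2*log(theta + 1))/10.

The denominator factors as (theta + 1)*(2*theta - 3); partial fractions split f into directly integrable pieces: 9/(5*(2*theta - 3)) + 3/(5*(theta + 1)).
Check: d/dtheta[3*(3*log(theta - 3/2) + 2*log(theta + 1))/10] = 3*theta/(2*theta**2 - theta - 3) = f(theta).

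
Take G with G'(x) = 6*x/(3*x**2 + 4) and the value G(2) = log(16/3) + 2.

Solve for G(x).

The substitution u = x**2 + 4/3 works: G'(x) is exactly (dG/du)*(du/dx) for that inner function.
A general antiderivative is log(x**2 + 4/3) + C.
The condition gives C = log(16/3) + 2 - (log(16/3)) = 2.
So G(x) = log(x**2 + 4/3) + 2.
Check: d/dx[log(x**2 + 4/3) + 2] = 6*x/(3*x**2 + 4) = G'(x).

G(x) = log(x**2 + 4/3) + 2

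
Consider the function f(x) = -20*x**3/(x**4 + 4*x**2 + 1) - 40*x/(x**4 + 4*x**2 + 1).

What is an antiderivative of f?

f matches the chain-rule pattern g'(h)*h' with inner function h(x) = x**4 + 4*x**2 + 1; substituting u = h(x) collapses the integral.
Check: d/dx[-5*log(x**4 + 4*x**2 + 1)] = (-20*x**3 - 40*x)/(x**4 + 4*x**2 + 1), which equals f(x).

An antiderivative is F(x) = -5*log(x**4 + 4*x**2 + 1).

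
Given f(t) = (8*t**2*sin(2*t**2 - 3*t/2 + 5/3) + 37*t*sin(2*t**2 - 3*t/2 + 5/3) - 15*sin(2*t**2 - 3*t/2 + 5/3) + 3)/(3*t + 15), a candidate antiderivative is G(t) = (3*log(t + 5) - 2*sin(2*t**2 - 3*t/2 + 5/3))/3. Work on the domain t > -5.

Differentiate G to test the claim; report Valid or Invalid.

d/dt[G] = (-8*t**2*cos(2*t**2 - 3*t/2 + 5/3) - 37*t*cos(2*t**2 - 3*t/2 + 5/3) + 15*cos(2*t**2 - 3*t/2 + 5/3) + 3)/(3*t + 15)
d/dt[G] - f(t) = -8*t*sin(2*t**2 - 3*t/2 + 5/3)/3 - 8*t*cos(2*t**2 - 3*t/2 + 5/3)/3 + sin(2*t**2 - 3*t/2 + 5/3) + cos(2*t**2 - 3*t/2 + 5/3) != 0.

Invalid: d/dt[G] - f = -8*t*sin(2*t**2 - 3*t/2 + 5/3)/3 - 8*t*cos(2*t**2 - 3*t/2 + 5/3)/3 + sin(2*t**2 - 3*t/2 + 5/3) + cos(2*t**2 - 3*t/2 + 5/3), which is not 0.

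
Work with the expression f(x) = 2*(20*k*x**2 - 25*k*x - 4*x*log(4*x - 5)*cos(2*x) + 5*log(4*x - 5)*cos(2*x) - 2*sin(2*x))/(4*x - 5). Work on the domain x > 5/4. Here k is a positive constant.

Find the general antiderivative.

F(x) = 5*k*x**2 - log(4*x - 5)*sin(2*x) + C

Whatever form F(x) takes, F'(x) = f(x) is non-negotiable.
Check: d/dx[5*k*x**2 - log(4*x - 5)*sin(2*x)] = (40*k*x**2 - 50*k*x - 8*x*log(4*x - 5)*cos(2*x) + 10*log(4*x - 5)*cos(2*x) - 4*sin(2*x))/(4*x - 5), which equals f(x).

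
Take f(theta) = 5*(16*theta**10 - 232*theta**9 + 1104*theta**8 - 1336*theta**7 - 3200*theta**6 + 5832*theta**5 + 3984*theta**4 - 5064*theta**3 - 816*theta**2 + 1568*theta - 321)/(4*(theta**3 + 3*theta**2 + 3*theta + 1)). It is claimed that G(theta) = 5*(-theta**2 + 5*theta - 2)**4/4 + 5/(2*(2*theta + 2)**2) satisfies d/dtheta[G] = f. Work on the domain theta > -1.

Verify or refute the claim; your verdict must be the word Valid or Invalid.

d/dtheta[G] = (40*theta**10 - 580*theta**9 + 2760*theta**8 - 3340*theta**7 - 8000*theta**6 + 14580*theta**5 + 9960*theta**4 - 12660*theta**3 - 2040*theta**2 + 3920*theta - 805)/(4*theta**3 + 12*theta**2 + 12*theta + 4)
d/dtheta[G] - f(theta) = -10*theta**7 + 175*theta**6 - 1185*theta**5 + 3875*theta**4 - 6245*theta**3 + 4650*theta**2 - 1580*theta + 200 != 0.

Invalid: d/dtheta[G] - f = -10*theta**7 + 175*theta**6 - 1185*theta**5 + 3875*theta**4 - 6245*theta**3 + 4650*theta**2 - 1580*theta + 200, which is not 0.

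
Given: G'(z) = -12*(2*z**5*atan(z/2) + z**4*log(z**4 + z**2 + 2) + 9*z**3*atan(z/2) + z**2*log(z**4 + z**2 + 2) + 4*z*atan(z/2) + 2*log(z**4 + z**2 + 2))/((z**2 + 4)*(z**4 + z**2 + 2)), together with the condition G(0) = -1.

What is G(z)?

G(z) = -6*log(z**4 + z**2 + 2)*atan(z/2) - 1

Recognize the product-rule pattern: G'(z) = u'v + uv' with u = -6*atan(z/2), v = log(z**4 + z**2 + 2), so integration by parts undoes it.
A general antiderivative is -6*log(z**4 + z**2 + 2)*atan(z/2) + C.
The condition gives C = -1 - (0) = -1.
So G(z) = -6*log(z**4 + z**2 + 2)*atan(z/2) - 1.
Check: d/dz[-6*log(z**4 + z**2 + 2)*atan(z/2) - 1] = (-24*z**5*atan(z/2) - 12*z**4*log(z**4 + z**2 + 2) - 108*z**3*atan(z/2) - 12*z**2*log(z**4 + z**2 + 2) - 48*z*atan(z/2) - 24*log(z**4 + z**2 + 2))/(z**6 + 5*z**4 + 6*z**2 + 8), which equals G'(z).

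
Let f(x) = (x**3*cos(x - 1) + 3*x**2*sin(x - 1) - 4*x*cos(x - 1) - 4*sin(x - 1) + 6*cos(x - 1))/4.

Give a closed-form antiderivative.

Recognize the product-rule pattern: f = u'v + uv' with u = x**3/4 - x + 3/2, v = sin(x - 1), so integration by parts undoes it.
Check: d/dx[(x**3 - 4*x + 6)*sin(x - 1)/4] = x**3*cos(x - 1)/4 + 3*x**2*sin(x - 1)/4 - x*cos(x - 1) - sin(x - 1) + 3*cos(x - 1)/2, which equals f(x).

An antiderivative is F(x) = (x**3 - 4*x + 6)*sin(x - 1)/4.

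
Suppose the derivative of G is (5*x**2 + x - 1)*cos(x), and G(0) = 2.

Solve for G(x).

A first test for any G(x): its x-derivative must equal the given G'(x).
A general antiderivative is 5*x**2*sin(x) + x*sin(x) + 10*x*cos(x) - 11*sin(x) + cos(x) + C.
The condition gives C = 2 - (1) = 1.
So G(x) = 5*x**2*sin(x) + x*sin(x) + 10*x*cos(x) - 11*sin(x) + cos(x) + 1.
Check: d/dx[5*x**2*sin(x) + x*sin(x) + 10*x*cos(x) - 11*sin(x) + cos(x) + 1] = 5*x**2*cos(x) + x*cos(x) - cos(x), which equals G'(x).

G(x) = 5*x**2*sin(x) + x*sin(x) + 10*x*cos(x) - 11*sin(x) + cos(x) + 1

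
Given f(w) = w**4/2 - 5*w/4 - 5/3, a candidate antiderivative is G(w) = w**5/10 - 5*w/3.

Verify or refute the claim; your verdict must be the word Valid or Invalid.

Invalid: d/dw[G] - f = 5*w/4, which is not 0.

d/dw[G] = w**4/2 - 5/3
d/dw[G] - f(w) = 5*w/4 != 0.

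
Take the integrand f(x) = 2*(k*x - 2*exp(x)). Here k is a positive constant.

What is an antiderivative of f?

Any candidate F(x) must reproduce f(x) exactly when differentiated.
Check: d/dx[k*x**2 - 4*exp(x)] = 2*k*x - 4*exp(x), which equals f(x).

An antiderivative is F(x) = k*x**2 - 4*exp(x).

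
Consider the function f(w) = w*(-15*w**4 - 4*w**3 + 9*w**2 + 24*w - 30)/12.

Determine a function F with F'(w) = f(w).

For F(w) to be correct the identity F'(w) - f(w) = 0 must hold.
Check: d/dw[-5*w**6/24 - w**5/15 + 3*w**4/16 + 2*w**3/3 - 5*w**2/4] = -5*w**5/4 - w**4/3 + 3*w**3/4 + 2*w**2 - 5*w/2, which equals f(w).

An antiderivative is F(w) = -5*w**6/24 - w**5/15 + 3*w**4/16 + 2*w**3/3 - 5*w**2/4.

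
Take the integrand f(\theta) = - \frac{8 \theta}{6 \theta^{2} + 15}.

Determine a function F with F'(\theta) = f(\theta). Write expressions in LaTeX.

An antiderivative is F(\theta) = - \frac{2 \log{\left(\theta^{2} + \frac{5}{2} \right)}}{3}.

The substitution u = \theta^{2} + \frac{5}{2} works: f is exactly (dF/du)*(du/d\theta) for that inner function.
Check: d/d\theta[- \frac{2 \log{\left(\theta^{2} + \frac{5}{2} \right)}}{3}] = - \frac{8 \theta}{6 \theta^{2} + 15} = f(\theta).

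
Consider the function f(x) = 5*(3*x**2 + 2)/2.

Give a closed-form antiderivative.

Check any antiderivative F(x) by computing F'(x) and comparing it with f(x).
Check: d/dx[5*x**3/2 + 5*x] = 15*x**2/2 + 5, which equals f(x).

An antiderivative is F(x) = 5*x**3/2 + 5*x.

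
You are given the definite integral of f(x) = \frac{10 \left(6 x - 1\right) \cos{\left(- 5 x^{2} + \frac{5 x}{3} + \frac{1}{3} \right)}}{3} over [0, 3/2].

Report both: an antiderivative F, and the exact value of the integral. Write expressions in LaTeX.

Antiderivative: F(x) = - 2 \sin{\left(- 5 x^{2} + \frac{5 x}{3} + \frac{1}{3} \right)}; value = 2 \sin{\left(\frac{1}{3} \right)} + 2 \sin{\left(\frac{101}{12} \right)}

f matches the chain-rule pattern g'(h)*h' with inner function h(x) = - 5 x^{2} + \frac{5 x}{3} + \frac{1}{3}; substituting u = h(x) collapses the integral.
F(x) = - 2 \sin{\left(- 5 x^{2} + \frac{5 x}{3} + \frac{1}{3} \right)} is an antiderivative of f.
Check: d/dx[- 2 \sin{\left(- 5 x^{2} + \frac{5 x}{3} + \frac{1}{3} \right)}] = 20 x \cos{\left(- 5 x^{2} + \frac{5 x}{3} + \frac{1}{3} \right)} - \frac{10 \cos{\left(- 5 x^{2} + \frac{5 x}{3} + \frac{1}{3} \right)}}{3}, which equals f(x).
F(3/2) = 2 \sin{\left(\frac{101}{12} \right)}; F(0) = - 2 \sin{\left(\frac{1}{3} \right)}.
Integral = F(3/2) - F(0) = 2 \sin{\left(\frac{1}{3} \right)} + 2 \sin{\left(\frac{101}{12} \right)}.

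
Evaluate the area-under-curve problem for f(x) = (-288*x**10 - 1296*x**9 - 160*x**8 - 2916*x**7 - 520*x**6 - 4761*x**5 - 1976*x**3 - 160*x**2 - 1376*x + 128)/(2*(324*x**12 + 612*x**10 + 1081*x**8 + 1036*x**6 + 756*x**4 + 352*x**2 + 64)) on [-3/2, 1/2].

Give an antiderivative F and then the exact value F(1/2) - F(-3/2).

Any candidate F(x) must reproduce f(x) exactly when differentiated.
F(x) = 2*x/(9*x**2/2 + 2) + 5/(8*x**4 + 4*x**2 + 8) + 3/(3*x**2 + 4/3) is an antiderivative of f.
Check: d/dx[2*x/(9*x**2/2 + 2) + 5/(8*x**4 + 4*x**2 + 8) + 3/(3*x**2 + 4/3)] = (-288*x**10 - 1296*x**9 - 160*x**8 - 2916*x**7 - 520*x**6 - 4761*x**5 - 1976*x**3 - 160*x**2 - 1376*x + 128)/(648*x**12 + 1224*x**10 + 2162*x**8 + 2072*x**6 + 1512*x**4 + 704*x**2 + 128), which equals f(x).
F(1/2) = 1086/475; F(-3/2) = 470/2231.
Integral = F(1/2) - F(-3/2) = 2199616/1059725.

Antiderivative: F(x) = 2*x/(9*x**2/2 + 2) + 5/(8*x**4 + 4*x**2 + 8) + 3/(3*x**2 + 4/3); value = 2199616/1059725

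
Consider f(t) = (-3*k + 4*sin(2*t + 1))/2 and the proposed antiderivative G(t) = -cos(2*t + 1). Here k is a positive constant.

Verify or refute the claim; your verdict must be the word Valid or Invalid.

Invalid: d/dt[G] - f = 3*k/2, which is not 0.

d/dt[G] = 2*sin(2*t + 1)
d/dt[G] - f(t) = 3*k/2 != 0.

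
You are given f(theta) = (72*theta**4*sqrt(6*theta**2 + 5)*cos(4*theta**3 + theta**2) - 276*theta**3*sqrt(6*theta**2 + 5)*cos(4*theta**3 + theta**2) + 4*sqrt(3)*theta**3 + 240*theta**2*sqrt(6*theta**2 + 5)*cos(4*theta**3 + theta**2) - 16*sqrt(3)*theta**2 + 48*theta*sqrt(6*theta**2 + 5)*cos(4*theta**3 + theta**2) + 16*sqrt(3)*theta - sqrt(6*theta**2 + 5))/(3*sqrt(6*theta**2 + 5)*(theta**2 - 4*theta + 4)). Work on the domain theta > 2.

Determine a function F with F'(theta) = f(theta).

An antiderivative F(theta) passes only if d/dtheta[F] lands on f(theta) exactly.
Check: d/dtheta[(2*theta*sqrt(6*theta**2 + 5) + 6*sqrt(3)*theta*sin(4*theta**3 + theta**2) - 4*sqrt(6*theta**2 + 5) - 12*sqrt(3)*sin(4*theta**3 + theta**2) + sqrt(3))/(3*sqrt(3)*theta - 6*sqrt(3))] = (72*theta**4*sqrt(6*theta**2 + 5)*cos(4*theta**3 + theta**2) - 276*theta**3*sqrt(6*theta**2 + 5)*cos(4*theta**3 + theta**2) + 4*sqrt(3)*theta**3 + 240*theta**2*sqrt(6*theta**2 + 5)*cos(4*theta**3 + theta**2) - 16*sqrt(3)*theta**2 + 48*theta*sqrt(6*theta**2 + 5)*cos(4*theta**3 + theta**2) + 16*sqrt(3)*theta - sqrt(6*theta**2 + 5))/(3*theta**2*sqrt(6*theta**2 + 5) - 12*theta*sqrt(6*theta**2 + 5) + 12*sqrt(6*theta**2 + 5)), which equals f(theta).

An antiderivative is F(theta) = (2*theta*sqrt(6*theta**2 + 5) + 6*sqrt(3)*theta*sin(4*theta**3 + theta**2) - 4*sqrt(6*theta**2 + 5) - 12*sqrt(3)*sin(4*theta**3 + theta**2) + sqrt(3))/(3*sqrt(3)*theta - 6*sqrt(3)).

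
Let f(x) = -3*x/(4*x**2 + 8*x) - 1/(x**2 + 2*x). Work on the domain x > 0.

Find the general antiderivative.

F(x) = (-2*log(x) - log(x + 2))/4 + C

The denominator factors as 4*x*(x + 2); partial fractions split f into directly integrable pieces: -1/(4*(x + 2)) - 1/(2*x).
Check: d/dx[(-2*log(x) - log(x + 2))/4] = (-3*x - 4)/(4*x**2 + 8*x), which equals f(x).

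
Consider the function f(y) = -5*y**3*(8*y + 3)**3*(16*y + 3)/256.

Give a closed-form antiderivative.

The substitution u = -2*y**2 - 3*y/4 works: f is exactly (dF/du)*(du/dy) for that inner function.
Check: d/dy[-20*y**8 - 30*y**7 - 135*y**6/8 - 135*y**5/32 - 405*y**4/1024] = -160*y**7 - 210*y**6 - 405*y**5/4 - 675*y**4/32 - 405*y**3/256, which equals f(y).

An antiderivative is F(y) = -20*y**8 - 30*y**7 - 135*y**6/8 - 135*y**5/32 - 405*y**4/1024.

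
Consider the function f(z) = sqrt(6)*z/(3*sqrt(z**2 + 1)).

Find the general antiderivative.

The substitution u = 3*z**2/2 + 3/2 works: f is exactly (dF/du)*(du/dz) for that inner function.
Check: d/dz[sqrt(6)*sqrt(z**2 + 1)/3] = sqrt(6)*z/(3*sqrt(z**2 + 1)) = f(z).

F(z) = sqrt(6)*sqrt(z**2 + 1)/3 + C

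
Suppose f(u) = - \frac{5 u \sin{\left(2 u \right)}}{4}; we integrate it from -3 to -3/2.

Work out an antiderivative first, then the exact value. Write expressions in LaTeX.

Since d/du undoes antidifferentiation here, F'(u) = f(u) is required of F(u).
F(u) = \frac{5 u \cos{\left(2 u \right)}}{8} - \frac{5 \sin{\left(2 u \right)}}{16} is an antiderivative of f.
Check: d/du[\frac{5 u \cos{\left(2 u \right)}}{8} - \frac{5 \sin{\left(2 u \right)}}{16}] = - \frac{5 u \sin{\left(2 u \right)}}{4} = f(u).
F(-3/2) = \frac{5 \sin{\left(3 \right)}}{16} - \frac{15 \cos{\left(3 \right)}}{16}; F(-3) = - \frac{15 \cos{\left(6 \right)}}{8} + \frac{5 \sin{\left(6 \right)}}{16}.
Integral = F(-3/2) - F(-3) = \frac{5 \sin{\left(3 \right)}}{16} - \frac{5 \sin{\left(6 \right)}}{16} - \frac{15 \cos{\left(3 \right)}}{16} + \frac{15 \cos{\left(6 \right)}}{8}.

Antiderivative: F(u) = \frac{5 u \cos{\left(2 u \right)}}{8} - \frac{5 \sin{\left(2 u \right)}}{16}; value = \frac{5 \sin{\left(3 \right)}}{16} - \frac{5 \sin{\left(6 \right)}}{16} - \frac{15 \cos{\left(3 \right)}}{16} + \frac{15 \cos{\left(6 \right)}}{8}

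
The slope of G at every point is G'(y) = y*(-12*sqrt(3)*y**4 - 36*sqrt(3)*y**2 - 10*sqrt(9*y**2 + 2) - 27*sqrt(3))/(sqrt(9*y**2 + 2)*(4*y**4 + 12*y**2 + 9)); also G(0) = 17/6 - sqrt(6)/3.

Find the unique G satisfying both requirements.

G(y) = -sqrt(3*y**2 + 2/3) + 2 + 5/(2*(2*y**2 + 3))

A first test for any G(y): its y-derivative must equal the given G'(y).
A general antiderivative is -sqrt(3*y**2 + 2/3) + 5/(2*(2*y**2 + 3)) + C.
The condition gives C = 17/6 - sqrt(6)/3 - (5/6 - sqrt(6)/3) = 2.
So G(y) = -sqrt(3*y**2 + 2/3) + 2 + 5/(2*(2*y**2 + 3)).
Check: d/dy[-sqrt(3*y**2 + 2/3) + 2 + 5/(2*(2*y**2 + 3))] = (-12*sqrt(3)*y**5 - 36*sqrt(3)*y**3 - 10*y*sqrt(9*y**2 + 2) - 27*sqrt(3)*y)/(4*y**4*sqrt(9*y**2 + 2) + 12*y**2*sqrt(9*y**2 + 2) + 9*sqrt(9*y**2 + 2)), which equals G'(y).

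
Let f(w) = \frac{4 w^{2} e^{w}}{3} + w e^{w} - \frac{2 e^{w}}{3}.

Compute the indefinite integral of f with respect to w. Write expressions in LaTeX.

Recognize the product-rule pattern: f = u'v + uv' with u = \frac{4 w^{2}}{3} - \frac{5 w}{3} + 1, v = e^{w}, so integration by parts undoes it.
Check: d/dw[\frac{4 w^{2} e^{w}}{3} - \frac{5 w e^{w}}{3} + e^{w}] = \frac{4 w^{2} e^{w}}{3} + w e^{w} - \frac{2 e^{w}}{3} = f(w).

F(w) = \frac{4 w^{2} e^{w}}{3} - \frac{5 w e^{w}}{3} + e^{w} + C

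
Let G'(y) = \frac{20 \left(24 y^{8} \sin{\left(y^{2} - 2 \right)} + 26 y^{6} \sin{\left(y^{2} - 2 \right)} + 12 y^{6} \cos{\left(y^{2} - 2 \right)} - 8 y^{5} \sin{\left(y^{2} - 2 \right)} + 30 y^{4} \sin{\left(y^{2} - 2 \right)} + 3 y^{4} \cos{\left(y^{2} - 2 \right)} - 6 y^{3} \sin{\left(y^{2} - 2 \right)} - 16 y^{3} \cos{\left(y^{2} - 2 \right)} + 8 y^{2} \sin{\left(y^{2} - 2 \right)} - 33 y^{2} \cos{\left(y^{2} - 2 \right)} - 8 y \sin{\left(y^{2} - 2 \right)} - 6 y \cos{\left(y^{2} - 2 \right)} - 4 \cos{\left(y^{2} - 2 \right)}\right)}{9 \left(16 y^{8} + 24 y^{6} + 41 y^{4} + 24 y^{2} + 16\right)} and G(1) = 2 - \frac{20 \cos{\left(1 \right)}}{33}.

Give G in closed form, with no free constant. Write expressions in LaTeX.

Whatever form G(y) takes, its d/dy must return the stated G'(y).
A general antiderivative is \frac{10 \left(- 3 y^{3} - y + 1\right) \cos{\left(y^{2} - 2 \right)}}{9 \left(2 y^{4} + \frac{3 y^{2}}{2} + 2\right)} + C.
The condition gives C = 2 - \frac{20 \cos{\left(1 \right)}}{33} - (- \frac{20 \cos{\left(1 \right)}}{33}) = 2.
So G(y) = \frac{2 \left(36 y^{4} - 30 y^{3} \cos{\left(y^{2} - 2 \right)} + 27 y^{2} - 10 y \cos{\left(y^{2} - 2 \right)} + 10 \cos{\left(y^{2} - 2 \right)} + 36\right)}{9 \left(4 y^{4} + 3 y^{2} + 4\right)}.
Check: d/dy[\frac{2 \left(36 y^{4} - 30 y^{3} \cos{\left(y^{2} - 2 \right)} + 27 y^{2} - 10 y \cos{\left(y^{2} - 2 \right)} + 10 \cos{\left(y^{2} - 2 \right)} + 36\right)}{9 \left(4 y^{4} + 3 y^{2} + 4\right)}] = \frac{480 y^{8} \sin{\left(y^{2} - 2 \right)} + 520 y^{6} \sin{\left(y^{2} - 2 \right)} + 240 y^{6} \cos{\left(y^{2} - 2 \right)} - 160 y^{5} \sin{\left(y^{2} - 2 \right)} + 600 y^{4} \sin{\left(y^{2} - 2 \right)} + 60 y^{4} \cos{\left(y^{2} - 2 \right)} - 120 y^{3} \sin{\left(y^{2} - 2 \right)} - 320 y^{3} \cos{\left(y^{2} - 2 \right)} + 160 y^{2} \sin{\left(y^{2} - 2 \right)} - 660 y^{2} \cos{\left(y^{2} - 2 \right)} - 160 y \sin{\left(y^{2} - 2 \right)} - 120 y \cos{\left(y^{2} - 2 \right)} - 80 \cos{\left(y^{2} - 2 \right)}}{144 y^{8} + 216 y^{6} + 369 y^{4} + 216 y^{2} + 144}, which equals G'(y).

G(y) = \frac{2 \left(36 y^{4} - 30 y^{3} \cos{\left(y^{2} - 2 \right)} + 27 y^{2} - 10 y \cos{\left(y^{2} - 2 \right)} + 10 \cos{\left(y^{2} - 2 \right)} + 36\right)}{9 \left(4 y^{4} + 3 y^{2} + 4\right)}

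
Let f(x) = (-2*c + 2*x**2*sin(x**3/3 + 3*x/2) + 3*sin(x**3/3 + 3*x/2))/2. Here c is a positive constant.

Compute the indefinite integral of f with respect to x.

F(x) = -c*x - cos(x**3/3 + 3*x/2) + C

Differentiate the proposed F(x) back; it has to land on f(x) exactly.
Check: d/dx[-c*x - cos(x**3/3 + 3*x/2)] = -c + x**2*sin(x**3/3 + 3*x/2) + 3*sin(x**3/3 + 3*x/2)/2, which equals f(x).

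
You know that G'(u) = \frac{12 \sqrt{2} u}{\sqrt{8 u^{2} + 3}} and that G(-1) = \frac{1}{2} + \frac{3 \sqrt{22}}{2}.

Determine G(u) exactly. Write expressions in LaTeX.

G(u) = 3 \sqrt{4 u^{2} + \frac{3}{2}} + \frac{1}{2}

G'(u) matches the chain-rule pattern g'(h)*h' with inner function h(u) = 4 u^{2} + \frac{3}{2}; substituting w = h(u) collapses the integral.
A general antiderivative is 3 \sqrt{4 u^{2} + \frac{3}{2}} + C.
The condition gives C = \frac{1}{2} + \frac{3 \sqrt{22}}{2} - (\frac{3 \sqrt{22}}{2}) = \frac{1}{2}.
So G(u) = 3 \sqrt{4 u^{2} + \frac{3}{2}} + \frac{1}{2}.
Check: d/du[3 \sqrt{4 u^{2} + \frac{3}{2}} + \frac{1}{2}] = \frac{12 \sqrt{2} u}{\sqrt{8 u^{2} + 3}} = G'(u).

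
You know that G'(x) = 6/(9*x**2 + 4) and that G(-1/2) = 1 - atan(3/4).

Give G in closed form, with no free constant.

G(x) = atan(3*x/2) + 1

Whatever form G(x) takes, its d/dx must return the stated G'(x).
A general antiderivative is atan(3*x/2) + C.
The condition gives C = 1 - atan(3/4) - (-atan(3/4)) = 1.
So G(x) = atan(3*x/2) + 1.
Check: d/dx[atan(3*x/2) + 1] = 6/(9*x**2 + 4) = G'(x).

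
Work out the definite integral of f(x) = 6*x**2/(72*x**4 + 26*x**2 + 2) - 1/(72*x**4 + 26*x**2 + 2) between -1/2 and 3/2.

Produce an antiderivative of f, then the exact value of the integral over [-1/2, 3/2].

Antiderivative: F(x) = atan(2*x)/2 - atan(3*x)/2; value = -atan(9/2)/2 - atan(3/2)/2 + pi/8 + atan(3)/2

The integrand splits into summands that can be handled one at a time.
F(x) = atan(2*x)/2 - atan(3*x)/2 is an antiderivative of f.
Check: d/dx[atan(2*x)/2 - atan(3*x)/2] = (6*x**2 - 1)/(72*x**4 + 26*x**2 + 2), which equals f(x).
F(3/2) = -atan(9/2)/2 + atan(3)/2; F(-1/2) = -pi/8 + atan(3/2)/2.
Integral = F(3/2) - F(-1/2) = -atan(9/2)/2 - atan(3/2)/2 + pi/8 + atan(3)/2.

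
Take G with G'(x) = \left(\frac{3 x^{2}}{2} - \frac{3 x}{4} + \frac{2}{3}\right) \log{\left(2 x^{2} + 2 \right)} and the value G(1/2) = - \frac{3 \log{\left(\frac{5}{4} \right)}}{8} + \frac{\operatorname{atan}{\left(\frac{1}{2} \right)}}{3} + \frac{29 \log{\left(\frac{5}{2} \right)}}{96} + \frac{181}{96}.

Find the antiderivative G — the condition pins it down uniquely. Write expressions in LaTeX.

Recover the given G'(x) by differentiating a candidate G(x); any mismatch rules it out.
A general antiderivative is - \frac{x^{3}}{3} + \frac{3 x^{2}}{8} - \frac{x}{3} + \left(\frac{x^{3}}{2} - \frac{3 x^{2}}{8} + \frac{2 x}{3}\right) \log{\left(2 x^{2} + 2 \right)} - \frac{3 \log{\left(x^{2} + 1 \right)}}{8} + \frac{\operatorname{atan}{\left(x \right)}}{3} + C.
The condition gives C = - \frac{3 \log{\left(\frac{5}{4} \right)}}{8} + \frac{\operatorname{atan}{\left(\frac{1}{2} \right)}}{3} + \frac{29 \log{\left(\frac{5}{2} \right)}}{96} + \frac{181}{96} - (- \frac{11}{96} - \frac{3 \log{\left(\frac{5}{4} \right)}}{8} + \frac{\operatorname{atan}{\left(\frac{1}{2} \right)}}{3} + \frac{29 \log{\left(\frac{5}{2} \right)}}{96}) = 2.
So G(x) = \frac{x^{3} \log{\left(2 x^{2} + 2 \right)}}{2} - \frac{x^{3}}{3} - \frac{3 x^{2} \log{\left(2 x^{2} + 2 \right)}}{8} + \frac{3 x^{2}}{8} + \frac{2 x \log{\left(2 x^{2} + 2 \right)}}{3} - \frac{x}{3} - \frac{3 \log{\left(x^{2} + 1 \right)}}{8} + \frac{\operatorname{atan}{\left(x \right)}}{3} + 2.
Check: d/dx[\frac{x^{3} \log{\left(2 x^{2} + 2 \right)}}{2} - \frac{x^{3}}{3} - \frac{3 x^{2} \log{\left(2 x^{2} + 2 \right)}}{8} + \frac{3 x^{2}}{8} + \frac{2 x \log{\left(2 x^{2} + 2 \right)}}{3} - \frac{x}{3} - \frac{3 \log{\left(x^{2} + 1 \right)}}{8} + \frac{\operatorname{atan}{\left(x \right)}}{3} + 2] = \frac{3 x^{2} \log{\left(x^{2} + 1 \right)}}{2} + \frac{3 x^{2} \log{\left(2 \right)}}{2} - \frac{3 x \log{\left(x^{2} + 1 \right)}}{4} - \frac{3 x \log{\left(2 \right)}}{4} + \frac{2 \log{\left(x^{2} + 1 \right)}}{3} + \frac{2 \log{\left(2 \right)}}{3}, which equals G'(x).

G(x) = \frac{x^{3} \log{\left(2 x^{2} + 2 \right)}}{2} - \frac{x^{3}}{3} - \frac{3 x^{2} \log{\left(2 x^{2} + 2 \right)}}{8} + \frac{3 x^{2}}{8} + \frac{2 x \log{\left(2 x^{2} + 2 \right)}}{3} - \frac{x}{3} - \frac{3 \log{\left(x^{2} + 1 \right)}}{8} + \frac{\operatorname{atan}{\left(x \right)}}{3} + 2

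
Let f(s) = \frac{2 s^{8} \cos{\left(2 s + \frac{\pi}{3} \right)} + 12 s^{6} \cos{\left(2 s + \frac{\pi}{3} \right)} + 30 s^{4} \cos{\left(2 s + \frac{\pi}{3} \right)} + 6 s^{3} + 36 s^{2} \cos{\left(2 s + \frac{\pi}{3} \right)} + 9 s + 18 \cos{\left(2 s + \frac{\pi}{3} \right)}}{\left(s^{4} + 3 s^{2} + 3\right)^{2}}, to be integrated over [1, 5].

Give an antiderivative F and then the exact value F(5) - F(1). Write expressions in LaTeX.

Antiderivative: F(s) = \frac{2 s^{4} \sin{\left(2 s + \frac{\pi}{3} \right)} + 6 s^{2} \sin{\left(2 s + \frac{\pi}{3} \right)} + 6 \sin{\left(2 s + \frac{\pi}{3} \right)} - 3}{2 \left(s^{4} + 3 s^{2} + 3\right)}; value = \sin{\left(\frac{\pi}{3} + 10 \right)} - \sin{\left(\frac{\pi}{3} + 2 \right)} + \frac{1044}{4921}

A candidate is checked by its d/ds: the result must match f(s).
F(s) = \frac{2 s^{4} \sin{\left(2 s + \frac{\pi}{3} \right)} + 6 s^{2} \sin{\left(2 s + \frac{\pi}{3} \right)} + 6 \sin{\left(2 s + \frac{\pi}{3} \right)} - 3}{2 \left(s^{4} + 3 s^{2} + 3\right)} is an antiderivative of f.
Check: d/ds[\frac{2 s^{4} \sin{\left(2 s + \frac{\pi}{3} \right)} + 6 s^{2} \sin{\left(2 s + \frac{\pi}{3} \right)} + 6 \sin{\left(2 s + \frac{\pi}{3} \right)} - 3}{2 \left(s^{4} + 3 s^{2} + 3\right)}] = \frac{2 s^{8} \cos{\left(2 s + \frac{\pi}{3} \right)} + 12 s^{6} \cos{\left(2 s + \frac{\pi}{3} \right)} + 30 s^{4} \cos{\left(2 s + \frac{\pi}{3} \right)} + 6 s^{3} + 36 s^{2} \cos{\left(2 s + \frac{\pi}{3} \right)} + 9 s + 18 \cos{\left(2 s + \frac{\pi}{3} \right)}}{s^{8} + 6 s^{6} + 15 s^{4} + 18 s^{2} + 9}, which equals f(s).
F(5) = \sin{\left(\frac{\pi}{3} + 10 \right)} - \frac{3}{1406}; F(1) = - \frac{3}{14} + \sin{\left(\frac{\pi}{3} + 2 \right)}.
Integral = F(5) - F(1) = \sin{\left(\frac{\pi}{3} + 10 \right)} - \sin{\left(\frac{\pi}{3} + 2 \right)} + \frac{1044}{4921}.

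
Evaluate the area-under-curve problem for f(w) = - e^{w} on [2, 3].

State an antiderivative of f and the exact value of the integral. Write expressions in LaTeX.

Whatever form F(w) takes, F'(w) = f(w) is non-negotiable.
F(w) = - e^{w} is an antiderivative of f.
Check: d/dw[- e^{w}] = - e^{w} = f(w).
F(3) = - e^{3}; F(2) = - e^{2}.
Integral = F(3) - F(2) = - e^{3} + e^{2}.

Antiderivative: F(w) = - e^{w}; value = - e^{3} + e^{2}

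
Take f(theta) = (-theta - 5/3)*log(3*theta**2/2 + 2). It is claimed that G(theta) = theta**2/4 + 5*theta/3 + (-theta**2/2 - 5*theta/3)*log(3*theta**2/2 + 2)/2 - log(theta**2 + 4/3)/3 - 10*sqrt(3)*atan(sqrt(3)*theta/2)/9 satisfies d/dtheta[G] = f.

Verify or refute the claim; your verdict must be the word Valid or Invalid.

Invalid: d/dtheta[G] - f = theta*log(3*theta**2/2 + 2)/2 + 5*log(3*theta**2/2 + 2)/6, which is not 0.

d/dtheta[G] = -theta*log(3*theta**2/2 + 2)/2 - 5*log(3*theta**2/2 + 2)/6
d/dtheta[G] - f(theta) = theta*log(3*theta**2/2 + 2)/2 + 5*log(3*theta**2/2 + 2)/6 != 0.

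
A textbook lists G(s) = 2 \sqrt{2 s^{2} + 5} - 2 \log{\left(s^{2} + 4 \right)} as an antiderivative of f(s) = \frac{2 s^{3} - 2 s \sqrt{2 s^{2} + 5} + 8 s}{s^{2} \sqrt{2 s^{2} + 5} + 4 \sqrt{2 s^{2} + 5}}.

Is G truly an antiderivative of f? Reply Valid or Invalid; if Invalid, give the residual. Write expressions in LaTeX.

Invalid: d/ds[G] - f = \frac{2 s^{3} \sqrt{2 s^{2} + 5} - 4 s^{3} + 8 s \sqrt{2 s^{2} + 5} - 10 s}{2 s^{4} + 13 s^{2} + 20}, which is not 0.

d/ds[G] = \frac{4 s^{3} - 4 s \sqrt{2 s^{2} + 5} + 16 s}{s^{2} \sqrt{2 s^{2} + 5} + 4 \sqrt{2 s^{2} + 5}}
d/ds[G] - f(s) = \frac{2 s^{3} \sqrt{2 s^{2} + 5} - 4 s^{3} + 8 s \sqrt{2 s^{2} + 5} - 10 s}{2 s^{4} + 13 s^{2} + 20} != 0.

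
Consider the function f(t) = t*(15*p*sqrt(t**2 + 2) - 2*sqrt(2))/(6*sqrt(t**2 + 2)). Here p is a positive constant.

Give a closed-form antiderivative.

An antiderivative is F(t) = 5*p*t**2/4 - sqrt(2)*sqrt(t**2 + 2)/3.

Recover f(t) by differentiating a candidate F(t); any mismatch rules it out.
Check: d/dt[5*p*t**2/4 - sqrt(2)*sqrt(t**2 + 2)/3] = (15*p*t*sqrt(t**2 + 2) - 2*sqrt(2)*t)/(6*sqrt(t**2 + 2)), which equals f(t).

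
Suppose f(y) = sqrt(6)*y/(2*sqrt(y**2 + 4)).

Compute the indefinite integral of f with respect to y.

F(y) = sqrt(6)*sqrt(y**2 + 4)/2 + C

f matches the chain-rule pattern g'(h)*h' with inner function h(y) = 3*y**2/2 + 6; substituting u = h(y) collapses the integral.
Check: d/dy[sqrt(6)*sqrt(y**2 + 4)/2] = sqrt(6)*y/(2*sqrt(y**2 + 4)) = f(y).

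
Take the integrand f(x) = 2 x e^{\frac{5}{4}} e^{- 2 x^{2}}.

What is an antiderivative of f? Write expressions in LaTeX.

An antiderivative is F(x) = - \frac{e^{\frac{5}{4}} e^{- 2 x^{2}}}{2}.

f matches the chain-rule pattern g'(h)*h' with inner function h(x) = \frac{5}{4} - 2 x^{2}; substituting u = h(x) collapses the integral.
Check: d/dx[- \frac{e^{\frac{5}{4}} e^{- 2 x^{2}}}{2}] = 2 x e^{\frac{5}{4}} e^{- 2 x^{2}} = f(x).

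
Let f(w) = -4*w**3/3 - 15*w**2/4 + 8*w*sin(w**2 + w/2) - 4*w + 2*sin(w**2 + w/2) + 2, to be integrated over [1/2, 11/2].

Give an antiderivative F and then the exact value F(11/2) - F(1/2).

The integrand splits into summands that can be handled one at a time.
F(w) = -w**4/3 - 5*w**3/4 - 2*w**2 + 2*w - 4*cos(w**2 + w/2) is an antiderivative of f.
Check: d/dw[-w**4/3 - 5*w**3/4 - 2*w**2 + 2*w - 4*cos(w**2 + w/2)] = -4*w**3/3 - 15*w**2/4 + 8*w*sin(w**2 + w/2) - 4*w + 2*sin(w**2 + w/2) + 2 = f(w).
F(11/2) = -53999/96 - 4*cos(33); F(1/2) = 31/96 - 4*cos(1/2).
Integral = F(11/2) - F(1/2) = -9005/16 - 4*cos(33) + 4*cos(1/2).

Antiderivative: F(w) = -w**4/3 - 5*w**3/4 - 2*w**2 + 2*w - 4*cos(w**2 + w/2); value = -9005/16 - 4*cos(33) + 4*cos(1/2)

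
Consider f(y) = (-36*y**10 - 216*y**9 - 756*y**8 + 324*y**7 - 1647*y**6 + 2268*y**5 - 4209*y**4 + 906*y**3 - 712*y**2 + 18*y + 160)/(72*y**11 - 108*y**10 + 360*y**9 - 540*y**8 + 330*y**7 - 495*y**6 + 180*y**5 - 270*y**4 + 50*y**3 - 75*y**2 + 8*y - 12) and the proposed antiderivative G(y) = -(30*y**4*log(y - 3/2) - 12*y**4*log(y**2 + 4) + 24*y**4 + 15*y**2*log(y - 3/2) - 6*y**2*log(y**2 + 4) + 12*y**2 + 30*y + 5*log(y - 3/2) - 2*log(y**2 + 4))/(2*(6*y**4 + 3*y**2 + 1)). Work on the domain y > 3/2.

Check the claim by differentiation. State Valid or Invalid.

d/dy[G] = (-36*y**10 - 216*y**9 - 756*y**8 + 324*y**7 - 1647*y**6 + 2268*y**5 - 4209*y**4 + 906*y**3 - 712*y**2 + 18*y + 160)/(72*y**11 - 108*y**10 + 360*y**9 - 540*y**8 + 330*y**7 - 495*y**6 + 180*y**5 - 270*y**4 + 50*y**3 - 75*y**2 + 8*y - 12)
This equals f(y) exactly, so the claim holds.

Valid. The derivative of G reproduces f.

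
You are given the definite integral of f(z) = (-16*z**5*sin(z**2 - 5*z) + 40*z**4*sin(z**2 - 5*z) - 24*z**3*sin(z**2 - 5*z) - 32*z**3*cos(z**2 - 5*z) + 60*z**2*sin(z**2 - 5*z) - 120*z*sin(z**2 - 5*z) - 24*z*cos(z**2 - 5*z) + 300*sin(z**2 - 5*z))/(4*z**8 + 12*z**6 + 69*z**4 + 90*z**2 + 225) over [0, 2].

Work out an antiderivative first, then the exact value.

f has the shape u'v + uv' for u = 4/(3*(2*z**4/3 + z**2 + 5)) and v = cos(z**2 - 5*z) — it is the derivative of the product u*v.
F(z) = 4*cos(z**2 - 5*z)/(2*z**4 + 3*z**2 + 15) is an antiderivative of f.
Check: d/dz[4*cos(z**2 - 5*z)/(2*z**4 + 3*z**2 + 15)] = (-16*z**5*sin(z**2 - 5*z) + 40*z**4*sin(z**2 - 5*z) - 24*z**3*sin(z**2 - 5*z) - 32*z**3*cos(z**2 - 5*z) + 60*z**2*sin(z**2 - 5*z) - 120*z*sin(z**2 - 5*z) - 24*z*cos(z**2 - 5*z) + 300*sin(z**2 - 5*z))/(4*z**8 + 12*z**6 + 69*z**4 + 90*z**2 + 225) = f(z).
F(2) = 4*cos(6)/59; F(0) = 4/15.
Integral = F(2) - F(0) = -4/15 + 4*cos(6)/59.

Antiderivative: F(z) = 4*cos(z**2 - 5*z)/(2*z**4 + 3*z**2 + 15); value = -4/15 + 4*cos(6)/59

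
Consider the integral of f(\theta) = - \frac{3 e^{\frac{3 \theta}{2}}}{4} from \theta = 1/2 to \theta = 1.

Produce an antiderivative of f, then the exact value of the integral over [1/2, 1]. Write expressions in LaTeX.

Antiderivative: F(\theta) = - \frac{e^{\frac{3 \theta}{2}}}{2}; value = - \frac{e^{\frac{3}{2}}}{2} + \frac{e^{\frac{3}{4}}}{2}

A first test for any F(\theta): its \theta-derivative must equal f(\theta) identically.
F(\theta) = - \frac{e^{\frac{3 \theta}{2}}}{2} is an antiderivative of f.
Check: d/d\theta[- \frac{e^{\frac{3 \theta}{2}}}{2}] = - \frac{3 e^{\frac{3 \theta}{2}}}{4} = f(\theta).
F(1) = - \frac{e^{\frac{3}{2}}}{2}; F(1/2) = - \frac{e^{\frac{3}{4}}}{2}.
Integral = F(1) - F(1/2) = - \frac{e^{\frac{3}{2}}}{2} + \frac{e^{\frac{3}{4}}}{2}.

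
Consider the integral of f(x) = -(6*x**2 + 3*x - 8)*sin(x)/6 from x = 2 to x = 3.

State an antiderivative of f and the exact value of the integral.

Antiderivative: F(x) = x**2*cos(x) - 2*x*sin(x) + x*cos(x)/2 - sin(x)/2 - 10*cos(x)/3; value = 43*cos(3)/6 - 13*sin(3)/2 - 5*cos(2)/3 + 9*sin(2)/2

A first test for any F(x): its x-derivative must equal f(x) identically.
F(x) = x**2*cos(x) - 2*x*sin(x) + x*cos(x)/2 - sin(x)/2 - 10*cos(x)/3 is an antiderivative of f.
Check: d/dx[x**2*cos(x) - 2*x*sin(x) + x*cos(x)/2 - sin(x)/2 - 10*cos(x)/3] = -x**2*sin(x) - x*sin(x)/2 + 4*sin(x)/3, which equals f(x).
F(3) = 43*cos(3)/6 - 13*sin(3)/2; F(2) = -9*sin(2)/2 + 5*cos(2)/3.
Integral = F(3) - F(2) = 43*cos(3)/6 - 13*sin(3)/2 - 5*cos(2)/3 + 9*sin(2)/2.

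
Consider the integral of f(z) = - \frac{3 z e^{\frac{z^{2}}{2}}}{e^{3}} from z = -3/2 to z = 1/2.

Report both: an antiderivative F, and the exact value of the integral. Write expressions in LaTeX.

The substitution u = \frac{z^{2}}{2} - 3 works: f is exactly (dF/du)*(du/dz) for that inner function.
F(z) = - \frac{3 e^{\frac{z^{2}}{2}}}{e^{3}} is an antiderivative of f.
Check: d/dz[- \frac{3 e^{\frac{z^{2}}{2}}}{e^{3}}] = - \frac{3 z e^{\frac{z^{2}}{2}}}{e^{3}} = f(z).
F(1/2) = - \frac{3}{e^{\frac{23}{8}}}; F(-3/2) = - \frac{3}{e^{\frac{15}{8}}}.
Integral = F(1/2) - F(-3/2) = - \frac{3}{e^{\frac{23}{8}}} + \frac{3}{e^{\frac{15}{8}}}.

Antiderivative: F(z) = - \frac{3 e^{\frac{z^{2}}{2}}}{e^{3}}; value = - \frac{3}{e^{\frac{23}{8}}} + \frac{3}{e^{\frac{15}{8}}}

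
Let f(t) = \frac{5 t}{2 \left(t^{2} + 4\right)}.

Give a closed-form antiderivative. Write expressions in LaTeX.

The substitution u = t^{2} + 4 works: f is exactly (dF/du)*(du/dt) for that inner function.
Check: d/dt[\frac{5 \log{\left(t^{2} + 4 \right)}}{4}] = \frac{5 t}{2 t^{2} + 8}, which equals f(t).

An antiderivative is F(t) = \frac{5 \log{\left(t^{2} + 4 \right)}}{4}.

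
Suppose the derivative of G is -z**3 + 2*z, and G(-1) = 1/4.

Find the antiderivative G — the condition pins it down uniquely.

G(z) = -z**4/4 + z**2 - 1/2

The substitution u = z**2/2 - 1 works: G'(z) is exactly (dG/du)*(du/dz) for that inner function.
A general antiderivative is -(z**2/2 - 1)**2 + C.
The condition gives C = 1/4 - (-1/4) = 1/2.
So G(z) = -z**4/4 + z**2 - 1/2.
Check: d/dz[-z**4/4 + z**2 - 1/2] = -z**3 + 2*z = G'(z).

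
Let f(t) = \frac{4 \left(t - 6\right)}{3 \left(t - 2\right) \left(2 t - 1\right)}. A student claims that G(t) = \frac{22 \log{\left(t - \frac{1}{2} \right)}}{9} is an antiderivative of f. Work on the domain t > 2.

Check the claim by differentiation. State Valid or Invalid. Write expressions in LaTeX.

Invalid: d/dt[G] - f = \frac{16}{9 t - 18}, which is not 0.

d/dt[G] = \frac{44}{18 t - 9}
d/dt[G] - f(t) = \frac{16}{9 t - 18} != 0.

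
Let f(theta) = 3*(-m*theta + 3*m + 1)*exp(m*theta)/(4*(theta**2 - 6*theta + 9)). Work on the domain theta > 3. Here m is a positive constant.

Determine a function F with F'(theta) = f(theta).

An antiderivative is F(theta) = -3*exp(m*theta)/(2*(2*theta - 6)).

f has the shape u'v + uv' for u = -3/(2*(2*theta - 6)) and v = exp(m*theta) — it is the derivative of the product u*v.
Check: d/dtheta[-3*exp(m*theta)/(2*(2*theta - 6))] = (-3*m*theta*exp(m*theta) + 9*m*exp(m*theta) + 3*exp(m*theta))/(4*theta**2 - 24*theta + 36), which equals f(theta).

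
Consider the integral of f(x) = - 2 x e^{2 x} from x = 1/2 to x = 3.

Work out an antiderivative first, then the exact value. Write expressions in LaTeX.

Recognize the product-rule pattern: f = u'v + uv' with u = \frac{1}{2} - x, v = e^{2 x}, so integration by parts undoes it.
F(x) = \frac{\left(1 - 2 x\right) e^{2 x}}{2} is an antiderivative of f.
Check: d/dx[\frac{\left(1 - 2 x\right) e^{2 x}}{2}] = - 2 x e^{2 x} = f(x).
F(3) = - \frac{5 e^{6}}{2}; F(1/2) = 0.
Integral = F(3) - F(1/2) = - \frac{5 e^{6}}{2}.

Antiderivative: F(x) = \frac{\left(1 - 2 x\right) e^{2 x}}{2}; value = - \frac{5 e^{6}}{2}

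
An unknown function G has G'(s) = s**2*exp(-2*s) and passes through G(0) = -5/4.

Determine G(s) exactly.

G'(s) has the shape u'v + uv' for u = -s**2/2 - s/2 - 1/4 and v = exp(-2*s) — it is the derivative of the product u*v.
A general antiderivative is (-2*s**2 - 2*s - 1)*exp(-2*s)/4 + C.
The condition gives C = -5/4 - (-1/4) = -1.
So G(s) = (-2*s**2 - 2*s - 1)*exp(-2*s)/4 - 1.
Check: d/ds[(-2*s**2 - 2*s - 1)*exp(-2*s)/4 - 1] = s**2*exp(-2*s) = G'(s).

G(s) = (-2*s**2 - 2*s - 1)*exp(-2*s)/4 - 1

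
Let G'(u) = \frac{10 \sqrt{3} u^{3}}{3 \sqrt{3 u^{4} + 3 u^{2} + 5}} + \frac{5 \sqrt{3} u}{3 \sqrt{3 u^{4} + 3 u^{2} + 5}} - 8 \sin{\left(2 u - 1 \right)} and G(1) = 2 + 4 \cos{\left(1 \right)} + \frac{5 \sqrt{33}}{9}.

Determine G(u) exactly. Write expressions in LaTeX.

G(u) = \frac{\sqrt{3} \left(5 \sqrt{3 u^{4} + 3 u^{2} + 5} + 12 \sqrt{3} \cos{\left(2 u - 1 \right)} + 6 \sqrt{3}\right)}{9}

Integrate term by term and add the pieces.
A general antiderivative is \frac{5 \sqrt{u^{4} + u^{2} + \frac{5}{3}}}{3} + 4 \cos{\left(2 u - 1 \right)} + C.
The condition gives C = 2 + 4 \cos{\left(1 \right)} + \frac{5 \sqrt{33}}{9} - (4 \cos{\left(1 \right)} + \frac{5 \sqrt{33}}{9}) = 2.
So G(u) = \frac{\sqrt{3} \left(5 \sqrt{3 u^{4} + 3 u^{2} + 5} + 12 \sqrt{3} \cos{\left(2 u - 1 \right)} + 6 \sqrt{3}\right)}{9}.
Check: d/du[\frac{\sqrt{3} \left(5 \sqrt{3 u^{4} + 3 u^{2} + 5} + 12 \sqrt{3} \cos{\left(2 u - 1 \right)} + 6 \sqrt{3}\right)}{9}] = \frac{10 \sqrt{3} u^{3} + 5 \sqrt{3} u - 24 \sqrt{3 u^{4} + 3 u^{2} + 5} \sin{\left(2 u - 1 \right)}}{3 \sqrt{3 u^{4} + 3 u^{2} + 5}}, which equals G'(u).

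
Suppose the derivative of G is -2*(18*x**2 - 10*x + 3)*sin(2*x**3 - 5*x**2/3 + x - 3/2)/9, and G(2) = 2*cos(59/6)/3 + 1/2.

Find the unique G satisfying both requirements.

G(x) = (4*cos(2*x**3 - 5*x**2/3 + x - 3/2) + 3)/6

The substitution u = 2*x**3 - 5*x**2/3 + x - 3/2 works: G'(x) is exactly (dG/du)*(du/dx) for that inner function.
A general antiderivative is 2*cos(2*x**3 - 5*x**2/3 + x - 3/2)/3 + C.
The condition gives C = 2*cos(59/6)/3 + 1/2 - (2*cos(59/6)/3) = 1/2.
So G(x) = (4*cos(2*x**3 - 5*x**2/3 + x - 3/2) + 3)/6.
Check: d/dx[(4*cos(2*x**3 - 5*x**2/3 + x - 3/2) + 3)/6] = -4*x**2*sin(2*x**3 - 5*x**2/3 + x - 3/2) + 20*x*sin(2*x**3 - 5*x**2/3 + x - 3/2)/9 - 2*sin(2*x**3 - 5*x**2/3 + x - 3/2)/3, which equals G'(x).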